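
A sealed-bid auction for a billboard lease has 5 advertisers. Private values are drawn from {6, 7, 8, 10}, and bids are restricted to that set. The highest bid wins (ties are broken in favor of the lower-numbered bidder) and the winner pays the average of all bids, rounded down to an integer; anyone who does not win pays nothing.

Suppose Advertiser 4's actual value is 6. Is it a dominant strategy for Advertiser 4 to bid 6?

Yes

Check each profile of the others' bids and compare truth against every alternative bid.
Others bid (6, 6, 6, 6): truth gives 0, best alternative gives 0.
Others bid (6, 6, 6, 7): truth gives 0, best alternative gives 0.
Others bid (6, 6, 6, 8): truth gives 0, best alternative gives 0.
Others bid (6, 6, 6, 10): truth gives 0, best alternative gives 0.
Others bid (6, 6, 7, 6): truth gives 0, best alternative gives 0.
Others bid (6, 6, 7, 7): truth gives 0, best alternative gives 0.
(Remaining 250 profiles checked similarly; truth is weakly best in each.)
In every case the truthful bid is at least as good as any alternative, so it is a dominant strategy.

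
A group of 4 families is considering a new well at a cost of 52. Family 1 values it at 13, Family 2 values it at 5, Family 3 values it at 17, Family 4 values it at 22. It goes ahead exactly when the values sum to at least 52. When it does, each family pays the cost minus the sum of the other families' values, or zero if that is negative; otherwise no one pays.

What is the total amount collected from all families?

Total value 57 ≥ cost 52, so it is built.
Family 1: others sum to 44; max(0, 52 - 44) = 8.
Family 2: others sum to 52; max(0, 52 - 52) = 0.
Family 3: others sum to 40; max(0, 52 - 40) = 12.
Family 4: others sum to 35; max(0, 52 - 35) = 17.
Total collected = 8 + 0 + 12 + 17 = 37.

37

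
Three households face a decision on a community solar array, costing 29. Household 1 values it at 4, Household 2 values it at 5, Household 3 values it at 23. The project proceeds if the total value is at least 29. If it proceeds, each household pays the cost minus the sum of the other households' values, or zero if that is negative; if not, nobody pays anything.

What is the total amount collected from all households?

Total value 32 ≥ cost 29, so it is built.
Household 1: others sum to 28; max(0, 29 - 28) = 1.
Household 2: others sum to 27; max(0, 29 - 27) = 2.
Household 3: others sum to 9; max(0, 29 - 9) = 20.
Total collected = 1 + 2 + 20 = 23.

23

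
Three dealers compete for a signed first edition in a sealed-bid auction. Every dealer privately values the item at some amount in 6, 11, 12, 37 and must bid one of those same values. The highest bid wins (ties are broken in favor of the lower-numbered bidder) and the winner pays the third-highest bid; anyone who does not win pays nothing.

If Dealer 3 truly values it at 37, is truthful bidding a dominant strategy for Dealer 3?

Yes

Check each profile of the others' bids and compare truth against every alternative bid.
Others bid (6, 12): truth gives 31, best alternative gives 0.
Others bid (12, 6): truth gives 31, best alternative gives 0.
Others bid (11, 12): truth gives 26, best alternative gives 0.
Others bid (12, 11): truth gives 26, best alternative gives 0.
Others bid (12, 12): truth gives 25, best alternative gives 0.
Others bid (6, 6): truth gives 31, best alternative gives 31.
(Remaining 10 profiles checked similarly; truth is weakly best in each.)
In every case the truthful bid is at least as good as any alternative, so it is a dominant strategy.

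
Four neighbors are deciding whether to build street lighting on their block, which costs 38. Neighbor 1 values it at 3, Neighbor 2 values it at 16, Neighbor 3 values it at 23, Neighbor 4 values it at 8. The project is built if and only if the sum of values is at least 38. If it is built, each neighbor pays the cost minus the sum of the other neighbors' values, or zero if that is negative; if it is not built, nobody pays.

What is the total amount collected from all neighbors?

Total value 50 ≥ cost 38, so it is built.
Neighbor 1: others sum to 47; max(0, 38 - 47) = 0.
Neighbor 2: others sum to 34; max(0, 38 - 34) = 4.
Neighbor 3: others sum to 27; max(0, 38 - 27) = 11.
Neighbor 4: others sum to 42; max(0, 38 - 42) = 0.
Total collected = 0 + 4 + 11 + 0 = 15.

15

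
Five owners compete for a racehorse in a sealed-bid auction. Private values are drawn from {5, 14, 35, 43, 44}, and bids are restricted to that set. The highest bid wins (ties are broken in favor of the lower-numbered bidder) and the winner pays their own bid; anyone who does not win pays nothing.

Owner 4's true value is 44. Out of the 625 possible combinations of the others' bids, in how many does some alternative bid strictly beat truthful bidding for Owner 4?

108

Others bid (5, 5, 5, 5): truth gives 0; bid 14 gives 30 > 0. Violating.
Others bid (5, 5, 5, 14): truth gives 0; bid 14 gives 30 > 0. Violating.
Others bid (5, 5, 5, 35): truth gives 0; bid 35 gives 9 > 0. Violating.
Others bid (5, 5, 5, 43): truth gives 0; bid 43 gives 1 > 0. Violating.
Others bid (5, 5, 5, 44): truth gives 0; no alternative beats it.
Others bid (5, 5, 14, 44): truth gives 0; no alternative beats it.
(Checking all 625 profiles: 108 have a profitable deviation, 517 do not.)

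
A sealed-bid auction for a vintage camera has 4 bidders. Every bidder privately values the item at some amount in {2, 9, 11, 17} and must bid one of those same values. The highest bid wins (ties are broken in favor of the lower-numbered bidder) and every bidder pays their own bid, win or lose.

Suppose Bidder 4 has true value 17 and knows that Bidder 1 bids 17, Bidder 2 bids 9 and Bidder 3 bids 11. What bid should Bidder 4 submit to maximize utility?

2

Bid 2: loses but pays 2, utility -2.
Bid 9: loses but pays 9, utility -9.
Bid 11: loses but pays 11, utility -11.
Bid 17: loses but pays 17, utility -17.
The best choice is 2 with utility -2.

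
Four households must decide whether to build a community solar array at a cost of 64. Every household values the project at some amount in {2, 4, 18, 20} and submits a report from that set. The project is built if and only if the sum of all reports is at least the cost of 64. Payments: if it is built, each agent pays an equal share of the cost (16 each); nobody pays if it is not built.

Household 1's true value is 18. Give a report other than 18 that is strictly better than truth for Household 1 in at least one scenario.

Suppose Household 2 reports 4, Household 3 reports 20 and Household 4 reports 20.
Report 18: project not built, utility 0.
Report 20: project built, pays 16, utility 18 - 16 = 2.
So reporting 20 beats truth here (2 > 0).

20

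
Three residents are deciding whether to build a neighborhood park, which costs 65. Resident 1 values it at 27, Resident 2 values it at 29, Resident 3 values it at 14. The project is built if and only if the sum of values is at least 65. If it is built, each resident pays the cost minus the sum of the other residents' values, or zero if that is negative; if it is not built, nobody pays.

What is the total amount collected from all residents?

55

Total value 70 ≥ cost 65, so it is built.
Resident 1: others sum to 43; max(0, 65 - 43) = 22.
Resident 2: others sum to 41; max(0, 65 - 41) = 24.
Resident 3: others sum to 56; max(0, 65 - 56) = 9.
Total collected = 22 + 24 + 9 = 55.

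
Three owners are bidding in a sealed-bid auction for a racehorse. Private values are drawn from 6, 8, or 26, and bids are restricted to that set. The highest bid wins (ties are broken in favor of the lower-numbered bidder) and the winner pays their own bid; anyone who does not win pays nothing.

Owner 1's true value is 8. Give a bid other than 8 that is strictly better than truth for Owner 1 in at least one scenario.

6

Suppose Owner 2 bids 6 and Owner 3 bids 6.
Bid 8: wins, pays 8, utility 8 - 8 = 0.
Bid 6: wins, pays 6, utility 8 - 6 = 2.
So bidding 6 beats truth here (2 > 0).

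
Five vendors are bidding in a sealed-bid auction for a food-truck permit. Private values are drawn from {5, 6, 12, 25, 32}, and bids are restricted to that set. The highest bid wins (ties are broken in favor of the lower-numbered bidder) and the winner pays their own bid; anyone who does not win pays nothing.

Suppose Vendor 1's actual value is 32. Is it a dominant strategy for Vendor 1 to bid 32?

No

Consider the case where Vendor 2 bids 5, Vendor 3 bids 5, Vendor 4 bids 5 and Vendor 5 bids 5.
Truthful bid 32: wins, pays 32, utility 32 - 32 = 0.
Bid 5 instead: wins, pays 5, utility 32 - 5 = 27.
Since 27 > 0, bidding 5 is strictly better here, so truthful bidding is not dominant.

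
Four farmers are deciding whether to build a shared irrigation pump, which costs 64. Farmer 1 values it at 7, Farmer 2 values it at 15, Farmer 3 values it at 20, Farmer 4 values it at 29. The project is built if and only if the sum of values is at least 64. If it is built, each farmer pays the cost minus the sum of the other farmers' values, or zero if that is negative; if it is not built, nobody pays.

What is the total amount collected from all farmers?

Total value 71 ≥ cost 64, so it is built.
Farmer 1: others sum to 64; max(0, 64 - 64) = 0.
Farmer 2: others sum to 56; max(0, 64 - 56) = 8.
Farmer 3: others sum to 51; max(0, 64 - 51) = 13.
Farmer 4: others sum to 42; max(0, 64 - 42) = 22.
Total collected = 0 + 8 + 13 + 22 = 43.

43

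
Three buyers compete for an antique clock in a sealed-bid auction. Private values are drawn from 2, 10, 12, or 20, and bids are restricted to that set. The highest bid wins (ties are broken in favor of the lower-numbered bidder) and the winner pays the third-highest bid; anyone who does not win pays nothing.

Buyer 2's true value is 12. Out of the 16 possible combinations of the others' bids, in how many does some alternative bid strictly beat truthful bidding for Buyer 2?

Others bid (2, 20): truth gives 0; bid 20 gives 10 > 0. Violating.
Others bid (10, 20): truth gives 0; bid 20 gives 2 > 0. Violating.
Others bid (12, 2): truth gives 0; bid 20 gives 10 > 0. Violating.
Others bid (12, 10): truth gives 0; bid 20 gives 2 > 0. Violating.
Others bid (2, 2): truth gives 10; no alternative beats it.
Others bid (2, 10): truth gives 10; no alternative beats it.
(Checking all 16 profiles: 4 have a profitable deviation, 12 do not.)

4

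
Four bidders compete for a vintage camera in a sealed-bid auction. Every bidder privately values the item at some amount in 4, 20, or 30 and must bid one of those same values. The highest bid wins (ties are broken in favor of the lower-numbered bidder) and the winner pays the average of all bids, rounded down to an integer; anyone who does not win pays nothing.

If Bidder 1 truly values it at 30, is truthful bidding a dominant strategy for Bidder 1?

No

Consider the case where Bidder 2 bids 4, Bidder 3 bids 4 and Bidder 4 bids 4.
Truthful bid 30: wins, pays 10, utility 30 - 10 = 20.
Bid 4 instead: wins, pays 4, utility 30 - 4 = 26.
Since 26 > 20, bidding 4 is strictly better here, so truthful bidding is not dominant.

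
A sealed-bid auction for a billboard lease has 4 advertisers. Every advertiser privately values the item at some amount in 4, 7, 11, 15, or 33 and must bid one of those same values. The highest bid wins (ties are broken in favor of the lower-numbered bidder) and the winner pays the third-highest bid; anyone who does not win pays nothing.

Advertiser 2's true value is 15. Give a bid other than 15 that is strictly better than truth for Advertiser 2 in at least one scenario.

Suppose Advertiser 1 bids 4, Advertiser 3 bids 4 and Advertiser 4 bids 33.
Bid 15: loses, pays 0, utility 0.
Bid 33: wins, pays 4, utility 15 - 4 = 11.
So bidding 33 beats truth here (11 > 0).

33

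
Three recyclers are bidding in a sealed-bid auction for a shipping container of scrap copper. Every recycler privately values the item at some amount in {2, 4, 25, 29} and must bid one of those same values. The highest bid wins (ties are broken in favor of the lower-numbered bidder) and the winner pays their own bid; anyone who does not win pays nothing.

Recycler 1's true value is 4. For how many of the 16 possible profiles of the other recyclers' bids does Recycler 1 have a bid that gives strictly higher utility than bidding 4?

Others bid (2, 2): truth gives 0; bid 2 gives 2 > 0. Violating.
Others bid (2, 4): truth gives 0; no alternative beats it.
Others bid (2, 25): truth gives 0; no alternative beats it.
(Checking all 16 profiles: 1 has a profitable deviation, 15 do not.)

1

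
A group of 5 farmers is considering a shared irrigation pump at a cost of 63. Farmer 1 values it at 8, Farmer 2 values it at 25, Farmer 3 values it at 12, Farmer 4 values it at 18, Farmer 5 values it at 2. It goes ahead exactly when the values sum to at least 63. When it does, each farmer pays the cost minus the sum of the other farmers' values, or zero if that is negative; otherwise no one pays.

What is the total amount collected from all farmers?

Total value 65 ≥ cost 63, so it is built.
Farmer 1: others sum to 57; max(0, 63 - 57) = 6.
Farmer 2: others sum to 40; max(0, 63 - 40) = 23.
Farmer 3: others sum to 53; max(0, 63 - 53) = 10.
Farmer 4: others sum to 47; max(0, 63 - 47) = 16.
Farmer 5: others sum to 63; max(0, 63 - 63) = 0.
Total collected = 6 + 23 + 10 + 16 + 0 = 55.

55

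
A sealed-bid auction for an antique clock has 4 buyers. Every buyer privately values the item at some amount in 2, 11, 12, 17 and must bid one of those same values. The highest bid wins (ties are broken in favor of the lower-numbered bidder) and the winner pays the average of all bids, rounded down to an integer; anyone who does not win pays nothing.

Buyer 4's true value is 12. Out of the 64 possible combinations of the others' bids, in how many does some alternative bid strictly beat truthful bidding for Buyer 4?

Others bid (2, 2, 12): truth gives 0; bid 17 gives 4 > 0. Violating.
Others bid (2, 11, 12): truth gives 0; bid 17 gives 2 > 0. Violating.
Others bid (2, 12, 2): truth gives 0; bid 17 gives 4 > 0. Violating.
Others bid (2, 12, 11): truth gives 0; bid 17 gives 2 > 0. Violating.
Others bid (2, 2, 2): truth gives 8; no alternative beats it.
Others bid (2, 2, 11): truth gives 6; no alternative beats it.
(Checking all 64 profiles: 12 have a profitable deviation, 52 do not.)

12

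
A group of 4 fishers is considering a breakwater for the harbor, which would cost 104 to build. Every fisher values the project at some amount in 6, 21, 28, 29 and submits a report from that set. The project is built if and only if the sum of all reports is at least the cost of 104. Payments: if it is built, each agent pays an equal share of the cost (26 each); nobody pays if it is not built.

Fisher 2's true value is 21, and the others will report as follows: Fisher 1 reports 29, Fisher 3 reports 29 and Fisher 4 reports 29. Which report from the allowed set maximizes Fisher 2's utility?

6

Report 6: project not built, utility 0.
Report 21: project built, pays 26, utility 21 - 26 = -5.
Report 28: project built, pays 26, utility 21 - 26 = -5.
Report 29: project built, pays 26, utility 21 - 26 = -5.
The best choice is 6 with utility 0.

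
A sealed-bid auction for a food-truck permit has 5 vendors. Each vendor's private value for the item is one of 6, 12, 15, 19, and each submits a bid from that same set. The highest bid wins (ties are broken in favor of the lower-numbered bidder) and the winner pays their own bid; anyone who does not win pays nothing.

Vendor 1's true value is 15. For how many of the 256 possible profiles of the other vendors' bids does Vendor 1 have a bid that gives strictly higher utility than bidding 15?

16

Others bid (6, 6, 6, 6): truth gives 0; bid 6 gives 9 > 0. Violating.
Others bid (6, 6, 6, 12): truth gives 0; bid 12 gives 3 > 0. Violating.
Others bid (6, 6, 12, 6): truth gives 0; bid 12 gives 3 > 0. Violating.
Others bid (6, 6, 12, 12): truth gives 0; bid 12 gives 3 > 0. Violating.
Others bid (6, 6, 6, 15): truth gives 0; no alternative beats it.
Others bid (6, 6, 6, 19): truth gives 0; no alternative beats it.
(Checking all 256 profiles: 16 have a profitable deviation, 240 do not.)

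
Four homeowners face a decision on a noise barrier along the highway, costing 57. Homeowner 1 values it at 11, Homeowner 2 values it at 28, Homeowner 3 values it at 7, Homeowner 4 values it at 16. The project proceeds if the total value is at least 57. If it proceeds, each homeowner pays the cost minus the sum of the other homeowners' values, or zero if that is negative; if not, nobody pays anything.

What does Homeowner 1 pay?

Total value 62 ≥ cost 57, so the project is built.
The other homeowners' values sum to 51.
Cost minus that sum is 57 - 51 = 6.

6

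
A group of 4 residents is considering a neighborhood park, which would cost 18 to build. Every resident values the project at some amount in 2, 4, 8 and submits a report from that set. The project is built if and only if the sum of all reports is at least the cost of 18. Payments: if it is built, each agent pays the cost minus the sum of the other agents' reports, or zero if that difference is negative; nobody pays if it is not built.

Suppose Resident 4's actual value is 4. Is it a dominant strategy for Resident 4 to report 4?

Check each profile of the others' reports and compare truth against every alternative report.
Others report (2, 8, 8): truth gives 4, best alternative gives 4.
Others report (4, 8, 8): truth gives 4, best alternative gives 4.
Others report (8, 2, 8): truth gives 4, best alternative gives 4.
Others report (8, 4, 8): truth gives 4, best alternative gives 4.
Others report (8, 8, 2): truth gives 4, best alternative gives 4.
Others report (8, 8, 4): truth gives 4, best alternative gives 4.
(Remaining 21 profiles checked similarly; truth is weakly best in each.)
In every case the truthful report is at least as good as any alternative, so it is a dominant strategy.

Yes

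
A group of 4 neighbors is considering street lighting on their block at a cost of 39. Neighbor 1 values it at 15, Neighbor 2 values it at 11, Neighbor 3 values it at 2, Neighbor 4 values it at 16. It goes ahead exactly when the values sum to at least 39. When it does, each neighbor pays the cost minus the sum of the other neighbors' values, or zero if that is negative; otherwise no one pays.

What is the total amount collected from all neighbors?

Total value 44 ≥ cost 39, so it is built.
Neighbor 1: others sum to 29; max(0, 39 - 29) = 10.
Neighbor 2: others sum to 33; max(0, 39 - 33) = 6.
Neighbor 3: others sum to 42; max(0, 39 - 42) = 0.
Neighbor 4: others sum to 28; max(0, 39 - 28) = 11.
Total collected = 10 + 6 + 0 + 11 = 27.

27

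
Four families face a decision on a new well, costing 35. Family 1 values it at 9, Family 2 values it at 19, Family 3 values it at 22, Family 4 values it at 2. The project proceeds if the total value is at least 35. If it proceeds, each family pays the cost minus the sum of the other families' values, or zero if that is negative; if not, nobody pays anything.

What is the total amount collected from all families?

Total value 52 ≥ cost 35, so it is built.
Family 1: others sum to 43; max(0, 35 - 43) = 0.
Family 2: others sum to 33; max(0, 35 - 33) = 2.
Family 3: others sum to 30; max(0, 35 - 30) = 5.
Family 4: others sum to 50; max(0, 35 - 50) = 0.
Total collected = 0 + 2 + 5 + 0 = 7.

7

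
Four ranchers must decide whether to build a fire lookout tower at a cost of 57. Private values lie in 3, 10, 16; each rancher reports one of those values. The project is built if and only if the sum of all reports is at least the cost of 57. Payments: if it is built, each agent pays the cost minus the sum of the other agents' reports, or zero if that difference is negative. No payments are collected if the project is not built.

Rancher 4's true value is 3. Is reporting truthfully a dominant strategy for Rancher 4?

Check each profile of the others' reports and compare truth against every alternative report.
Others report (16, 16, 16): truth gives 0, best alternative gives -6.
Others report (3, 3, 3): truth gives 0, best alternative gives 0.
Others report (3, 3, 10): truth gives 0, best alternative gives 0.
Others report (3, 3, 16): truth gives 0, best alternative gives 0.
Others report (3, 10, 3): truth gives 0, best alternative gives 0.
Others report (3, 10, 10): truth gives 0, best alternative gives 0.
(Remaining 21 profiles checked similarly; truth is weakly best in each.)
In every case the truthful report is at least as good as any alternative, so it is a dominant strategy.

Yes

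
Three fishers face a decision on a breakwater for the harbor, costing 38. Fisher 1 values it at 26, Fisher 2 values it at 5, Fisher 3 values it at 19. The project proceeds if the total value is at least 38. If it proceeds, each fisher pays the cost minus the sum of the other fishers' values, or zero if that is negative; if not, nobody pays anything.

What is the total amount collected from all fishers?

21

Total value 50 ≥ cost 38, so it is built.
Fisher 1: others sum to 24; max(0, 38 - 24) = 14.
Fisher 2: others sum to 45; max(0, 38 - 45) = 0.
Fisher 3: others sum to 31; max(0, 38 - 31) = 7.
Total collected = 14 + 0 + 7 = 21.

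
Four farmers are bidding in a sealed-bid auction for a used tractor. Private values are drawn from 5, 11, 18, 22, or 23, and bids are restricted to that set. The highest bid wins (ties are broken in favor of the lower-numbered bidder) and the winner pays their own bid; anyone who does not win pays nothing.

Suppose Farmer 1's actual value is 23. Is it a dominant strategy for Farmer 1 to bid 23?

No

Consider the case where Farmer 2 bids 5, Farmer 3 bids 5 and Farmer 4 bids 5.
Truthful bid 23: wins, pays 23, utility 23 - 23 = 0.
Bid 5 instead: wins, pays 5, utility 23 - 5 = 18.
Since 18 > 0, bidding 5 is strictly better here, so truthful bidding is not dominant.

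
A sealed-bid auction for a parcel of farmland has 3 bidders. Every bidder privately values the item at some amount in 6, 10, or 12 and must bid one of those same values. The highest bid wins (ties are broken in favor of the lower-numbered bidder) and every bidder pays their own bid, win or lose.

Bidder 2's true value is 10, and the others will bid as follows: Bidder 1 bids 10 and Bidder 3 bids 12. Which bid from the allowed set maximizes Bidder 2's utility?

12

Bid 6: loses but pays 6, utility -6.
Bid 10: loses but pays 10, utility -10.
Bid 12: wins, pays 12, utility 10 - 12 = -2.
The best choice is 12 with utility -2.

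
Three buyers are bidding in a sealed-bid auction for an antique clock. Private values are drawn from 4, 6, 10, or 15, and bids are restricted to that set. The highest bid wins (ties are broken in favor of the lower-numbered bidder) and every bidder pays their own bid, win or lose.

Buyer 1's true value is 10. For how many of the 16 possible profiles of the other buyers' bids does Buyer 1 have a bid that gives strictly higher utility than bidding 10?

Others bid (4, 4): truth gives 0; bid 4 gives 6 > 0. Violating.
Others bid (4, 6): truth gives 0; bid 6 gives 4 > 0. Violating.
Others bid (4, 15): truth gives -10; bid 4 gives -4 > -10. Violating.
Others bid (6, 4): truth gives 0; bid 6 gives 4 > 0. Violating.
Others bid (4, 10): truth gives 0; no alternative beats it.
Others bid (6, 10): truth gives 0; no alternative beats it.
(Checking all 16 profiles: 11 have a profitable deviation, 5 do not.)

11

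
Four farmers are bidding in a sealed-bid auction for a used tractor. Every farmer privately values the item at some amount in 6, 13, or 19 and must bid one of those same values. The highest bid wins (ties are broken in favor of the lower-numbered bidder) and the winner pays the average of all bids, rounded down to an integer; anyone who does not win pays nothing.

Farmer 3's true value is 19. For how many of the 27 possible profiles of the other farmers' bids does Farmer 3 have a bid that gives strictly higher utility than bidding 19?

Others bid (6, 6, 6): truth gives 10; bid 13 gives 12 > 10. Violating.
Others bid (6, 6, 13): truth gives 8; bid 13 gives 10 > 8. Violating.
Others bid (6, 6, 19): truth gives 7; no alternative beats it.
Others bid (6, 13, 6): truth gives 8; no alternative beats it.
(Checking all 27 profiles: 2 have a profitable deviation, 25 do not.)

2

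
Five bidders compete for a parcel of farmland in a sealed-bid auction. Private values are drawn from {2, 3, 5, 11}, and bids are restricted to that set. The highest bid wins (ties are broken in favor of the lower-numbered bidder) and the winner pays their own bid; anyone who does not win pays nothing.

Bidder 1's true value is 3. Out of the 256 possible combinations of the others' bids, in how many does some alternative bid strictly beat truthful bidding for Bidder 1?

Others bid (2, 2, 2, 2): truth gives 0; bid 2 gives 1 > 0. Violating.
Others bid (2, 2, 2, 3): truth gives 0; no alternative beats it.
Others bid (2, 2, 2, 5): truth gives 0; no alternative beats it.
(Checking all 256 profiles: 1 has a profitable deviation, 255 do not.)

1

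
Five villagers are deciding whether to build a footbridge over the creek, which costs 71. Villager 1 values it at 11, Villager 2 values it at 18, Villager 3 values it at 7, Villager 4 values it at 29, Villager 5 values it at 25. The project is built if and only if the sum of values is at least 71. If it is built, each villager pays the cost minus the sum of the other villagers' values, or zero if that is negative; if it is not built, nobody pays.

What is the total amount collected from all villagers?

16

Total value 90 ≥ cost 71, so it is built.
Villager 1: others sum to 79; max(0, 71 - 79) = 0.
Villager 2: others sum to 72; max(0, 71 - 72) = 0.
Villager 3: others sum to 83; max(0, 71 - 83) = 0.
Villager 4: others sum to 61; max(0, 71 - 61) = 10.
Villager 5: others sum to 65; max(0, 71 - 65) = 6.
Total collected = 0 + 0 + 0 + 10 + 6 = 16.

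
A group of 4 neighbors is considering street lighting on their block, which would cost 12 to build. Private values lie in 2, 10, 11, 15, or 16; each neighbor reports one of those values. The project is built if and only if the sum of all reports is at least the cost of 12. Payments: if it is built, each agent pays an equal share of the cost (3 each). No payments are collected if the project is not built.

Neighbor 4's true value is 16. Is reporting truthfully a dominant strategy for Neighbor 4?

Check each profile of the others' reports and compare truth against every alternative report.
Others report (2, 2, 2): truth gives 13, best alternative gives 13.
Others report (2, 2, 10): truth gives 13, best alternative gives 13.
Others report (2, 2, 11): truth gives 13, best alternative gives 13.
Others report (2, 2, 15): truth gives 13, best alternative gives 13.
Others report (2, 2, 16): truth gives 13, best alternative gives 13.
Others report (2, 10, 2): truth gives 13, best alternative gives 13.
(Remaining 119 profiles checked similarly; truth is weakly best in each.)
In every case the truthful report is at least as good as any alternative, so it is a dominant strategy.

Yes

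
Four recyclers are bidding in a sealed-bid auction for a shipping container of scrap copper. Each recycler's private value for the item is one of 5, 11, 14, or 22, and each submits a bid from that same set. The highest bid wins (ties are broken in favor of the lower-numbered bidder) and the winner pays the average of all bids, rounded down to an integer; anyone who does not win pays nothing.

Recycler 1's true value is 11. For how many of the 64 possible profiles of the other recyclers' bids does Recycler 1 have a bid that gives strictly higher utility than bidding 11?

Others bid (5, 5, 5): truth gives 5; bid 5 gives 6 > 5. Violating.
Others bid (5, 5, 14): truth gives 0; bid 14 gives 2 > 0. Violating.
Others bid (5, 14, 5): truth gives 0; bid 14 gives 2 > 0. Violating.
Others bid (14, 5, 5): truth gives 0; bid 14 gives 2 > 0. Violating.
Others bid (5, 5, 11): truth gives 3; no alternative beats it.
Others bid (5, 5, 22): truth gives 0; no alternative beats it.
(Checking all 64 profiles: 4 have a profitable deviation, 60 do not.)

4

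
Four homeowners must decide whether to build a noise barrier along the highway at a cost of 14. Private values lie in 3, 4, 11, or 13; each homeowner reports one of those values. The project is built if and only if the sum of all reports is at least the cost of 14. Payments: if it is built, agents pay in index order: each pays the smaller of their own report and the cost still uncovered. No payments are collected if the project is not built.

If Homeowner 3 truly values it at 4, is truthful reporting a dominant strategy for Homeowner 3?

Consider the case where Homeowner 1 reports 3, Homeowner 2 reports 3 and Homeowner 4 reports 11.
Truthful report 4: project built, pays 4, utility 4 - 4 = 0.
Report 3 instead: project built, pays 3, utility 4 - 3 = 1.
Since 1 > 0, reporting 3 is strictly better here, so truthful reporting is not dominant.

No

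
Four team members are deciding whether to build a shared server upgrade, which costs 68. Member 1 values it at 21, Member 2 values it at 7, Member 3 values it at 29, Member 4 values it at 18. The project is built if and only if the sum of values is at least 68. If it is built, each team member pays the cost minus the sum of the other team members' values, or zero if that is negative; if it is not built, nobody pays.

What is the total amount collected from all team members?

47

Total value 75 ≥ cost 68, so it is built.
Member 1: others sum to 54; max(0, 68 - 54) = 14.
Member 2: others sum to 68; max(0, 68 - 68) = 0.
Member 3: others sum to 46; max(0, 68 - 46) = 22.
Member 4: others sum to 57; max(0, 68 - 57) = 11.
Total collected = 14 + 0 + 22 + 11 = 47.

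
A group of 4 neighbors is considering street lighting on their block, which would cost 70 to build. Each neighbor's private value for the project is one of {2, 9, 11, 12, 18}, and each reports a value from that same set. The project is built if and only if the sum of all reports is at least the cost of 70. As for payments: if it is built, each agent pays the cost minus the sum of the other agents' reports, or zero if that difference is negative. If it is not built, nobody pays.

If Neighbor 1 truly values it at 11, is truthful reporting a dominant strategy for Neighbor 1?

Check each profile of the others' reports and compare truth against every alternative report.
Others report (2, 2, 2): truth gives 0, best alternative gives 0.
Others report (2, 2, 9): truth gives 0, best alternative gives 0.
Others report (2, 2, 11): truth gives 0, best alternative gives 0.
Others report (2, 2, 12): truth gives 0, best alternative gives 0.
Others report (2, 2, 18): truth gives 0, best alternative gives 0.
Others report (2, 9, 2): truth gives 0, best alternative gives 0.
(Remaining 119 profiles checked similarly; truth is weakly best in each.)
In every case the truthful report is at least as good as any alternative, so it is a dominant strategy.

Yes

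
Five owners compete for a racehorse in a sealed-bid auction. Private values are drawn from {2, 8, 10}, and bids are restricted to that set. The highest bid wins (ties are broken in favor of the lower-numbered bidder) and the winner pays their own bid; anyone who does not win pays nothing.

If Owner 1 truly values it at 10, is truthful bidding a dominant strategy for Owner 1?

No

Consider the case where Owner 2 bids 2, Owner 3 bids 2, Owner 4 bids 2 and Owner 5 bids 2.
Truthful bid 10: wins, pays 10, utility 10 - 10 = 0.
Bid 2 instead: wins, pays 2, utility 10 - 2 = 8.
Since 8 > 0, bidding 2 is strictly better here, so truthful bidding is not dominant.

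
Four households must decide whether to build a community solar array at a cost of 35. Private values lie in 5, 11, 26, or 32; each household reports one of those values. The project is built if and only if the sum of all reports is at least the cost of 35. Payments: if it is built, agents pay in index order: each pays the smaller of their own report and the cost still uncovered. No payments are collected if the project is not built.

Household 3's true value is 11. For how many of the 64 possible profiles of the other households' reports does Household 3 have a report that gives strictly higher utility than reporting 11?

9

Others report (5, 5, 26): truth gives 0; report 5 gives 6 > 0. Violating.
Others report (5, 5, 32): truth gives 0; report 5 gives 6 > 0. Violating.
Others report (5, 11, 26): truth gives 0; report 5 gives 6 > 0. Violating.
Others report (5, 11, 32): truth gives 0; report 5 gives 6 > 0. Violating.
Others report (5, 5, 5): truth gives 0; no alternative beats it.
Others report (5, 5, 11): truth gives 0; no alternative beats it.
(Checking all 64 profiles: 9 have a profitable deviation, 55 do not.)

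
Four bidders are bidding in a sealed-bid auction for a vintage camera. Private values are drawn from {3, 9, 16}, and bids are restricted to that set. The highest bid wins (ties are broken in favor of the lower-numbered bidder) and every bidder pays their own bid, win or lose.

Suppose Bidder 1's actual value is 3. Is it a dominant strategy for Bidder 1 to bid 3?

Check each profile of the others' bids and compare truth against every alternative bid.
Others bid (3, 3, 3): truth gives 0, best alternative gives -6.
Others bid (3, 3, 16): truth gives -3, best alternative gives -9.
Others bid (3, 9, 16): truth gives -3, best alternative gives -9.
Others bid (3, 16, 3): truth gives -3, best alternative gives -9.
Others bid (3, 16, 9): truth gives -3, best alternative gives -9.
Others bid (3, 16, 16): truth gives -3, best alternative gives -9.
(Remaining 21 profiles checked similarly; truth is weakly best in each.)
In every case the truthful bid is at least as good as any alternative, so it is a dominant strategy.

Yes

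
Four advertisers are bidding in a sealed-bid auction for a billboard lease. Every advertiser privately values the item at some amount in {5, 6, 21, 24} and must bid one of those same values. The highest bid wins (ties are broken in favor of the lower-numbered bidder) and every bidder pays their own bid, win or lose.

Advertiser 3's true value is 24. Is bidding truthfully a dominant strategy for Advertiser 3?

No

Consider the case where Advertiser 1 bids 5, Advertiser 2 bids 5 and Advertiser 4 bids 5.
Truthful bid 24: wins, pays 24, utility 24 - 24 = 0.
Bid 6 instead: wins, pays 6, utility 24 - 6 = 18.
Since 18 > 0, bidding 6 is strictly better here, so truthful bidding is not dominant.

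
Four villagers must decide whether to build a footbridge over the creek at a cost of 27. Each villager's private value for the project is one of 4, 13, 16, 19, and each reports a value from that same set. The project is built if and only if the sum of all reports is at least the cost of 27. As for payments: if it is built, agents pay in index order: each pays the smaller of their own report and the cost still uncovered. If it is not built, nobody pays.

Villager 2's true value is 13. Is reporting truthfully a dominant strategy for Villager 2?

No

Consider the case where Villager 1 reports 4, Villager 3 reports 4 and Villager 4 reports 16.
Truthful report 13: project built, pays 13, utility 13 - 13 = 0.
Report 4 instead: project built, pays 4, utility 13 - 4 = 9.
Since 9 > 0, reporting 4 is strictly better here, so truthful reporting is not dominant.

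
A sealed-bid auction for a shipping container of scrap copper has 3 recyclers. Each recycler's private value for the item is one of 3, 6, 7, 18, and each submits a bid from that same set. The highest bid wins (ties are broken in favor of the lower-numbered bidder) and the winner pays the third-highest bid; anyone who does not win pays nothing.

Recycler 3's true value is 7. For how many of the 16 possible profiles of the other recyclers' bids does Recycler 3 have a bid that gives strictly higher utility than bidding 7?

4

Others bid (3, 7): truth gives 0; bid 18 gives 4 > 0. Violating.
Others bid (6, 7): truth gives 0; bid 18 gives 1 > 0. Violating.
Others bid (7, 3): truth gives 0; bid 18 gives 4 > 0. Violating.
Others bid (7, 6): truth gives 0; bid 18 gives 1 > 0. Violating.
Others bid (3, 3): truth gives 4; no alternative beats it.
Others bid (3, 6): truth gives 4; no alternative beats it.
(Checking all 16 profiles: 4 have a profitable deviation, 12 do not.)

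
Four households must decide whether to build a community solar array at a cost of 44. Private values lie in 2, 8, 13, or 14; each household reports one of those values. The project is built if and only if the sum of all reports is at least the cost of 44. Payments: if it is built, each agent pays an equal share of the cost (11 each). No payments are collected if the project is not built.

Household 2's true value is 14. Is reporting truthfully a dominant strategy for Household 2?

Check each profile of the others' reports and compare truth against every alternative report.
Others report (2, 14, 14): truth gives 3, best alternative gives 0.
Others report (8, 8, 14): truth gives 3, best alternative gives 0.
Others report (8, 14, 8): truth gives 3, best alternative gives 0.
Others report (14, 2, 14): truth gives 3, best alternative gives 0.
Others report (14, 8, 8): truth gives 3, best alternative gives 0.
Others report (14, 14, 2): truth gives 3, best alternative gives 0.
(Remaining 58 profiles checked similarly; truth is weakly best in each.)
In every case the truthful report is at least as good as any alternative, so it is a dominant strategy.

Yes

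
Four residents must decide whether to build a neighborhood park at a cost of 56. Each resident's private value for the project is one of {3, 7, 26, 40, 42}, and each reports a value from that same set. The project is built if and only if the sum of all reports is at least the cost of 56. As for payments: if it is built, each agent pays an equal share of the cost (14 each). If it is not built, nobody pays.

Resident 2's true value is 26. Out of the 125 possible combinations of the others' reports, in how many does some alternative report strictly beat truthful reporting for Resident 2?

Others report (3, 7, 7): truth gives 0; report 40 gives 12 > 0. Violating.
Others report (7, 3, 7): truth gives 0; report 40 gives 12 > 0. Violating.
Others report (7, 7, 3): truth gives 0; report 40 gives 12 > 0. Violating.
Others report (7, 7, 7): truth gives 0; report 40 gives 12 > 0. Violating.
Others report (3, 3, 3): truth gives 0; no alternative beats it.
Others report (3, 3, 7): truth gives 0; no alternative beats it.
(Checking all 125 profiles: 4 have a profitable deviation, 121 do not.)

4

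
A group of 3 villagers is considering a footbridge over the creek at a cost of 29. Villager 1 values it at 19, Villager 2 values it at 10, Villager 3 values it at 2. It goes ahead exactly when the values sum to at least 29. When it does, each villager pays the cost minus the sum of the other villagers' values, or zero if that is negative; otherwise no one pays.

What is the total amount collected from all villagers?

Total value 31 ≥ cost 29, so it is built.
Villager 1: others sum to 12; max(0, 29 - 12) = 17.
Villager 2: others sum to 21; max(0, 29 - 21) = 8.
Villager 3: others sum to 29; max(0, 29 - 29) = 0.
Total collected = 17 + 8 + 0 = 25.

25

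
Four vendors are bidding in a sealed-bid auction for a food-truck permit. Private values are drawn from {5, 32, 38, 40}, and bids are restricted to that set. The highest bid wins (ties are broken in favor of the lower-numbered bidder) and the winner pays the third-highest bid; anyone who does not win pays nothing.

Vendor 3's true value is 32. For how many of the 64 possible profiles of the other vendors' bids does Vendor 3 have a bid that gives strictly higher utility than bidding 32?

Others bid (5, 5, 38): truth gives 0; bid 38 gives 27 > 0. Violating.
Others bid (5, 5, 40): truth gives 0; bid 40 gives 27 > 0. Violating.
Others bid (5, 32, 5): truth gives 0; bid 38 gives 27 > 0. Violating.
Others bid (5, 38, 5): truth gives 0; bid 40 gives 27 > 0. Violating.
Others bid (5, 5, 5): truth gives 27; no alternative beats it.
Others bid (5, 5, 32): truth gives 27; no alternative beats it.
(Checking all 64 profiles: 6 have a profitable deviation, 58 do not.)

6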